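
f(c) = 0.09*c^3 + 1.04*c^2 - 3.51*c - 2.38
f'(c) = 0.27*c^2 + 2.08*c - 3.51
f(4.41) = 10.09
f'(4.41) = 10.91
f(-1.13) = 2.78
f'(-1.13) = -5.52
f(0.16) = -2.91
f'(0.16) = -3.17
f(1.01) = -4.77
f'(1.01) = -1.13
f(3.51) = 2.00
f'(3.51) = 7.12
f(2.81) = -2.03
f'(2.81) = 4.47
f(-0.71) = 0.60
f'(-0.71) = -4.85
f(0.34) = -3.45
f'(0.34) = -2.77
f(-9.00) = 47.84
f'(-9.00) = -0.36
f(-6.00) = 36.68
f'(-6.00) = -6.27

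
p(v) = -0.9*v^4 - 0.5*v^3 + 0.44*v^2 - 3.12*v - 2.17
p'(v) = -3.6*v^3 - 1.5*v^2 + 0.88*v - 3.12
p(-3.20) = -65.67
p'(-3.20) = 96.67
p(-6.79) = -1717.21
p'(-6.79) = 1048.72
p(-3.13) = -59.14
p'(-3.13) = 89.82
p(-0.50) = -0.49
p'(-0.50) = -3.48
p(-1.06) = 1.09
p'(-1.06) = -1.45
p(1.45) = -11.27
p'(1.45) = -15.97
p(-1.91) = -3.10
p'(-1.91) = 14.81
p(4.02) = -275.13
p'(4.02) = -257.70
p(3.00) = -93.97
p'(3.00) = -111.18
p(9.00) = -6264.01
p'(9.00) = -2741.10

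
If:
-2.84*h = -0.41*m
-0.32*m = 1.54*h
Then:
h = 0.00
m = 0.00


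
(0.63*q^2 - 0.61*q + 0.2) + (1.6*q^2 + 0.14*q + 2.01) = 2.23*q^2 - 0.47*q + 2.21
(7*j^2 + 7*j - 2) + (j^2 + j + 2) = 8*j^2 + 8*j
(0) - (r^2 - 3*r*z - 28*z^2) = -r^2 + 3*r*z + 28*z^2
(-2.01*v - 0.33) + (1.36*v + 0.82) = 0.49 - 0.65*v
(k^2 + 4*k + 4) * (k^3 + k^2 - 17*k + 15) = k^5 + 5*k^4 - 9*k^3 - 49*k^2 - 8*k + 60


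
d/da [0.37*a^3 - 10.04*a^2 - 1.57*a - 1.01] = 1.11*a^2 - 20.08*a - 1.57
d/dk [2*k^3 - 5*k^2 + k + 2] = 6*k^2 - 10*k + 1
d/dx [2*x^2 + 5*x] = 4*x + 5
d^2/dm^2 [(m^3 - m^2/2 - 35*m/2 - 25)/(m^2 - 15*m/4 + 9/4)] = 88*(-11*m^3 - 141*m^2 + 603*m - 648)/(64*m^6 - 720*m^5 + 3132*m^4 - 6615*m^3 + 7047*m^2 - 3645*m + 729)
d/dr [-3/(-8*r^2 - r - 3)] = 3*(-16*r - 1)/(8*r^2 + r + 3)^2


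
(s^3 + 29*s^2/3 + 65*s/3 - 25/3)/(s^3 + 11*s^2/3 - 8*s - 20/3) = (3*s^2 + 14*s - 5)/(3*s^2 - 4*s - 4)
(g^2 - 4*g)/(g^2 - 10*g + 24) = g/(g - 6)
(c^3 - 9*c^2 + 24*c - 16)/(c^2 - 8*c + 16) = c - 1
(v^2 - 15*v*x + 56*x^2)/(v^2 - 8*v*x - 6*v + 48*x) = (v - 7*x)/(v - 6)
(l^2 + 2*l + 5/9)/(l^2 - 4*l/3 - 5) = (l + 1/3)/(l - 3)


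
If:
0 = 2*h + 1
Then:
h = -1/2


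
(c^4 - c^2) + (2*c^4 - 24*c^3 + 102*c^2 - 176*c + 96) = 3*c^4 - 24*c^3 + 101*c^2 - 176*c + 96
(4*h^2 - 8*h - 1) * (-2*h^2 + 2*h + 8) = -8*h^4 + 24*h^3 + 18*h^2 - 66*h - 8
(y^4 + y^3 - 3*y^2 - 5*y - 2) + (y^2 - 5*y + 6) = y^4 + y^3 - 2*y^2 - 10*y + 4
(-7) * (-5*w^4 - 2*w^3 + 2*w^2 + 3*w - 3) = 35*w^4 + 14*w^3 - 14*w^2 - 21*w + 21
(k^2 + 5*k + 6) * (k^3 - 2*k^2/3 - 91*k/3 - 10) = k^5 + 13*k^4/3 - 83*k^3/3 - 497*k^2/3 - 232*k - 60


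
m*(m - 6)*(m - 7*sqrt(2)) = m^3 - 7*sqrt(2)*m^2 - 6*m^2 + 42*sqrt(2)*m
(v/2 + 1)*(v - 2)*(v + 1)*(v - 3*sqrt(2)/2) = v^4/2 - 3*sqrt(2)*v^3/4 + v^3/2 - 2*v^2 - 3*sqrt(2)*v^2/4 - 2*v + 3*sqrt(2)*v + 3*sqrt(2)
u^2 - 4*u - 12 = (u - 6)*(u + 2)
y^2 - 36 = (y - 6)*(y + 6)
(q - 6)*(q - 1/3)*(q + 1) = q^3 - 16*q^2/3 - 13*q/3 + 2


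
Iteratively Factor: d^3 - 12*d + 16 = (d - 2)*(d^2 + 2*d - 8) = (d - 2)^2*(d + 4)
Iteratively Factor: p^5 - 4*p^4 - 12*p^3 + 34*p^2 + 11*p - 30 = (p - 1)*(p^4 - 3*p^3 - 15*p^2 + 19*p + 30) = (p - 5)*(p - 1)*(p^3 + 2*p^2 - 5*p - 6) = (p - 5)*(p - 2)*(p - 1)*(p^2 + 4*p + 3) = (p - 5)*(p - 2)*(p - 1)*(p + 3)*(p + 1)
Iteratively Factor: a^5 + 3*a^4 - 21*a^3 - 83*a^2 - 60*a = (a)*(a^4 + 3*a^3 - 21*a^2 - 83*a - 60) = a*(a + 1)*(a^3 + 2*a^2 - 23*a - 60) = a*(a - 5)*(a + 1)*(a^2 + 7*a + 12) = a*(a - 5)*(a + 1)*(a + 4)*(a + 3)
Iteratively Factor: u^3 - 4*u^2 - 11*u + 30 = (u - 5)*(u^2 + u - 6) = (u - 5)*(u - 2)*(u + 3)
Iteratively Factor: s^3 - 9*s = (s + 3)*(s^2 - 3*s) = (s - 3)*(s + 3)*(s)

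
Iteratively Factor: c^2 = (c)*(c)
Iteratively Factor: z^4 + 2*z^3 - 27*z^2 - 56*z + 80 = (z + 4)*(z^3 - 2*z^2 - 19*z + 20) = (z - 5)*(z + 4)*(z^2 + 3*z - 4) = (z - 5)*(z - 1)*(z + 4)*(z + 4)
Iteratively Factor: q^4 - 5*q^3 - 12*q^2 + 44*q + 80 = (q + 2)*(q^3 - 7*q^2 + 2*q + 40) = (q + 2)^2*(q^2 - 9*q + 20) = (q - 4)*(q + 2)^2*(q - 5)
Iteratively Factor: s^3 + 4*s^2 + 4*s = (s + 2)*(s^2 + 2*s) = s*(s + 2)*(s + 2)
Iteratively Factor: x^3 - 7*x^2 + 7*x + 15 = (x + 1)*(x^2 - 8*x + 15) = (x - 5)*(x + 1)*(x - 3)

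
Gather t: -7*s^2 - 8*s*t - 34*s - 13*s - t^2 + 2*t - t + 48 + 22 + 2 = -7*s^2 - 47*s - t^2 + t*(1 - 8*s) + 72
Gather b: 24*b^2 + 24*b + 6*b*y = 24*b^2 + b*(6*y + 24)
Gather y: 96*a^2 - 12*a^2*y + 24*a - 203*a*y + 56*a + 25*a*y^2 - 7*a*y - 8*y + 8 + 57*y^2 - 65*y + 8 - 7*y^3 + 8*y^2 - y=96*a^2 + 80*a - 7*y^3 + y^2*(25*a + 65) + y*(-12*a^2 - 210*a - 74) + 16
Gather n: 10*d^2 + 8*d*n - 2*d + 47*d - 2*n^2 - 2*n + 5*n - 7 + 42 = 10*d^2 + 45*d - 2*n^2 + n*(8*d + 3) + 35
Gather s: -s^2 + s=-s^2 + s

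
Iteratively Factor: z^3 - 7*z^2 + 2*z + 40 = (z + 2)*(z^2 - 9*z + 20) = (z - 4)*(z + 2)*(z - 5)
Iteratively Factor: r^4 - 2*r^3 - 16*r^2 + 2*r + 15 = (r + 1)*(r^3 - 3*r^2 - 13*r + 15) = (r - 1)*(r + 1)*(r^2 - 2*r - 15) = (r - 5)*(r - 1)*(r + 1)*(r + 3)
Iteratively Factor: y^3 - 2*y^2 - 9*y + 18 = (y + 3)*(y^2 - 5*y + 6) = (y - 2)*(y + 3)*(y - 3)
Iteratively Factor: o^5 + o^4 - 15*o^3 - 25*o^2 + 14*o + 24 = (o - 4)*(o^4 + 5*o^3 + 5*o^2 - 5*o - 6) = (o - 4)*(o + 1)*(o^3 + 4*o^2 + o - 6) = (o - 4)*(o - 1)*(o + 1)*(o^2 + 5*o + 6) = (o - 4)*(o - 1)*(o + 1)*(o + 3)*(o + 2)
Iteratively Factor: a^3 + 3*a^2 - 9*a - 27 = (a + 3)*(a^2 - 9) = (a - 3)*(a + 3)*(a + 3)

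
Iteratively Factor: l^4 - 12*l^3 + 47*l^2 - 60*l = (l - 3)*(l^3 - 9*l^2 + 20*l) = l*(l - 3)*(l^2 - 9*l + 20) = l*(l - 5)*(l - 3)*(l - 4)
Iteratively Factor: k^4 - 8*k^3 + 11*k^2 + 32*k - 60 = (k - 2)*(k^3 - 6*k^2 - k + 30) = (k - 2)*(k + 2)*(k^2 - 8*k + 15) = (k - 5)*(k - 2)*(k + 2)*(k - 3)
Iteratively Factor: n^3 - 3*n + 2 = (n - 1)*(n^2 + n - 2) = (n - 1)^2*(n + 2)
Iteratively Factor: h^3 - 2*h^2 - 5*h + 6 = (h - 3)*(h^2 + h - 2) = (h - 3)*(h + 2)*(h - 1)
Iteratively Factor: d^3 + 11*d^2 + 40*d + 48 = (d + 4)*(d^2 + 7*d + 12) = (d + 3)*(d + 4)*(d + 4)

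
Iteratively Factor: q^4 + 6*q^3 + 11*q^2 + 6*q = (q)*(q^3 + 6*q^2 + 11*q + 6) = q*(q + 1)*(q^2 + 5*q + 6) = q*(q + 1)*(q + 3)*(q + 2)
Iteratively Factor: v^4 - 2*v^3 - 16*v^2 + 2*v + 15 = (v + 3)*(v^3 - 5*v^2 - v + 5) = (v - 1)*(v + 3)*(v^2 - 4*v - 5) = (v - 5)*(v - 1)*(v + 3)*(v + 1)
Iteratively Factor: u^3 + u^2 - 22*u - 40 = (u + 4)*(u^2 - 3*u - 10) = (u + 2)*(u + 4)*(u - 5)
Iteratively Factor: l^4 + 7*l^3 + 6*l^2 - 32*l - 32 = (l + 4)*(l^3 + 3*l^2 - 6*l - 8) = (l + 1)*(l + 4)*(l^2 + 2*l - 8) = (l - 2)*(l + 1)*(l + 4)*(l + 4)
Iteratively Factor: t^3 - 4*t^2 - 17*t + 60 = (t + 4)*(t^2 - 8*t + 15) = (t - 5)*(t + 4)*(t - 3)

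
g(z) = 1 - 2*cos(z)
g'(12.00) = -1.07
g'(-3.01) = -0.26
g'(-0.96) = -1.64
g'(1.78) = 1.96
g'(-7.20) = -1.59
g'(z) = 2*sin(z)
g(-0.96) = -0.15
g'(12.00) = -1.07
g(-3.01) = 2.98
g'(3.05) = 0.18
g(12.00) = -0.69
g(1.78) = 1.42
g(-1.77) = 1.40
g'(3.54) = -0.78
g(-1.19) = 0.26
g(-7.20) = -0.22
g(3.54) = 2.84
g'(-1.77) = -1.96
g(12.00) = -0.69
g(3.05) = 2.99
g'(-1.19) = -1.86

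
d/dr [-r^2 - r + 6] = -2*r - 1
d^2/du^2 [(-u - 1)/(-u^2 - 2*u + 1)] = 2*(3*(-u - 1)*(u^2 + 2*u - 1) + 4*(u + 1)^3)/(u^2 + 2*u - 1)^3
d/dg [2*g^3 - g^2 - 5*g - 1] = 6*g^2 - 2*g - 5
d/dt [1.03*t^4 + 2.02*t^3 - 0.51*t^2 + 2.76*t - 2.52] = 4.12*t^3 + 6.06*t^2 - 1.02*t + 2.76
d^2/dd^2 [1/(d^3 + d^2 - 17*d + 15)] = 2*(-(3*d + 1)*(d^3 + d^2 - 17*d + 15) + (3*d^2 + 2*d - 17)^2)/(d^3 + d^2 - 17*d + 15)^3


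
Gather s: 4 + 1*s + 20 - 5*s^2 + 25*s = -5*s^2 + 26*s + 24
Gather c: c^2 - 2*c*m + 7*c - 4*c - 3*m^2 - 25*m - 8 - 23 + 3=c^2 + c*(3 - 2*m) - 3*m^2 - 25*m - 28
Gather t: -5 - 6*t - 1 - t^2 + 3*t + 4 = -t^2 - 3*t - 2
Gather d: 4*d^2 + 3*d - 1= 4*d^2 + 3*d - 1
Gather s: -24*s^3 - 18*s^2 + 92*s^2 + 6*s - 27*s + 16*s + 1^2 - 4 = -24*s^3 + 74*s^2 - 5*s - 3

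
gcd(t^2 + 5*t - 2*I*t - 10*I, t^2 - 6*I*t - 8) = t - 2*I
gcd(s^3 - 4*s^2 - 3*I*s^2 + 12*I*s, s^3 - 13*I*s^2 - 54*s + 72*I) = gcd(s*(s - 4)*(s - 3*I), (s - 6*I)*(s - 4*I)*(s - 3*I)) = s - 3*I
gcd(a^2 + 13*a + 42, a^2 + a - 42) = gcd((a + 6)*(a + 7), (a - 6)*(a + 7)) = a + 7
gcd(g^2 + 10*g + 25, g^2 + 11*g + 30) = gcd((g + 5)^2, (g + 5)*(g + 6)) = g + 5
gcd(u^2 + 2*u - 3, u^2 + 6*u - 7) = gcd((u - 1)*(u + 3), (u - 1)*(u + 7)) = u - 1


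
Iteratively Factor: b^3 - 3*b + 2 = (b - 1)*(b^2 + b - 2) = (b - 1)^2*(b + 2)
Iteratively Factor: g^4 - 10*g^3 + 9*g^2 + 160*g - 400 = (g + 4)*(g^3 - 14*g^2 + 65*g - 100) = (g - 5)*(g + 4)*(g^2 - 9*g + 20) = (g - 5)*(g - 4)*(g + 4)*(g - 5)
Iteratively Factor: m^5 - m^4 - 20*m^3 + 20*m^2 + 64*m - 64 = (m + 2)*(m^4 - 3*m^3 - 14*m^2 + 48*m - 32) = (m + 2)*(m + 4)*(m^3 - 7*m^2 + 14*m - 8) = (m - 4)*(m + 2)*(m + 4)*(m^2 - 3*m + 2) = (m - 4)*(m - 2)*(m + 2)*(m + 4)*(m - 1)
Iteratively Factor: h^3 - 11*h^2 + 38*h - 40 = (h - 4)*(h^2 - 7*h + 10) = (h - 4)*(h - 2)*(h - 5)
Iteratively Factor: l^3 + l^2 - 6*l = (l + 3)*(l^2 - 2*l) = l*(l + 3)*(l - 2)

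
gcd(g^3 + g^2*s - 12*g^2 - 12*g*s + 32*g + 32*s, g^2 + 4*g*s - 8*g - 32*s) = g - 8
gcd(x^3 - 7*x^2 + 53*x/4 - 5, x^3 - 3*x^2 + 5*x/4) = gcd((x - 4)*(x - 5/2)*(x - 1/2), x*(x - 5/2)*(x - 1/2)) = x^2 - 3*x + 5/4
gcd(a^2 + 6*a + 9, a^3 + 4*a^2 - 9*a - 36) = a + 3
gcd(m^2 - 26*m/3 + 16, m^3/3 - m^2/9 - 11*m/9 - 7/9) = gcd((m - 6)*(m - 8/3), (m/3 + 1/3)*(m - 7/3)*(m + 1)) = 1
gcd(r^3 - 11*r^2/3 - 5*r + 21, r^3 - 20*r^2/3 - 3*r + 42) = r^2 - 2*r/3 - 7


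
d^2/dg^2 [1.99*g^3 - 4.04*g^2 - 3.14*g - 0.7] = 11.94*g - 8.08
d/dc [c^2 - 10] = 2*c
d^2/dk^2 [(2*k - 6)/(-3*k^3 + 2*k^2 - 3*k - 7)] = 4*(-(k - 3)*(9*k^2 - 4*k + 3)^2 + (9*k^2 - 4*k + (k - 3)*(9*k - 2) + 3)*(3*k^3 - 2*k^2 + 3*k + 7))/(3*k^3 - 2*k^2 + 3*k + 7)^3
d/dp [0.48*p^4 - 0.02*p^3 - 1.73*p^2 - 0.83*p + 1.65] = 1.92*p^3 - 0.06*p^2 - 3.46*p - 0.83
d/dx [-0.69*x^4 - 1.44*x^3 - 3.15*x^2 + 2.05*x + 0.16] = -2.76*x^3 - 4.32*x^2 - 6.3*x + 2.05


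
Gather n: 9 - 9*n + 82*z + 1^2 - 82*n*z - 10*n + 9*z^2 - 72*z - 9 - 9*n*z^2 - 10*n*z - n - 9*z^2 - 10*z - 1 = n*(-9*z^2 - 92*z - 20)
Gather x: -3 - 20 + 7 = -16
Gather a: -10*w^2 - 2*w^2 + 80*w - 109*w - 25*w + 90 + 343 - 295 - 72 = -12*w^2 - 54*w + 66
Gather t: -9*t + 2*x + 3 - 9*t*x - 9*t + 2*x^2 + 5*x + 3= t*(-9*x - 18) + 2*x^2 + 7*x + 6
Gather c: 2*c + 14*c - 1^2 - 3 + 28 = 16*c + 24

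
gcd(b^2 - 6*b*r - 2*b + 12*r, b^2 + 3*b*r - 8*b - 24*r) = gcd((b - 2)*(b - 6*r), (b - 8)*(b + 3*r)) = 1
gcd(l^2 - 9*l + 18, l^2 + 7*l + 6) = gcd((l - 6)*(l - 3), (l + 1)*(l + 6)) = 1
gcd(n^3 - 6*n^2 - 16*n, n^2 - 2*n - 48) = n - 8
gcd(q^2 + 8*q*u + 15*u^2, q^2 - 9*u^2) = q + 3*u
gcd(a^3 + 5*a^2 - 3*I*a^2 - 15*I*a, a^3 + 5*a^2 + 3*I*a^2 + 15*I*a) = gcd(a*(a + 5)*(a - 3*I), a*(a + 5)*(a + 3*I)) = a^2 + 5*a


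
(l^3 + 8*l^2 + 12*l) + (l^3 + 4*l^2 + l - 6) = 2*l^3 + 12*l^2 + 13*l - 6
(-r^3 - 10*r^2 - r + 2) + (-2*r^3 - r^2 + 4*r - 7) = -3*r^3 - 11*r^2 + 3*r - 5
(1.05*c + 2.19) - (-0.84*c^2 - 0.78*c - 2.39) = 0.84*c^2 + 1.83*c + 4.58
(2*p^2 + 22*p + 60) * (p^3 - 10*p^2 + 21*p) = 2*p^5 + 2*p^4 - 118*p^3 - 138*p^2 + 1260*p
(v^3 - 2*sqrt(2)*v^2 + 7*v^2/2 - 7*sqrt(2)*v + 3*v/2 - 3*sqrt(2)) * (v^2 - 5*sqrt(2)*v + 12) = v^5 - 7*sqrt(2)*v^4 + 7*v^4/2 - 49*sqrt(2)*v^3/2 + 67*v^3/2 - 69*sqrt(2)*v^2/2 + 112*v^2 - 84*sqrt(2)*v + 48*v - 36*sqrt(2)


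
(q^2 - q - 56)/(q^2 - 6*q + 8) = (q^2 - q - 56)/(q^2 - 6*q + 8)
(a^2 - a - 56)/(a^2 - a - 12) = (-a^2 + a + 56)/(-a^2 + a + 12)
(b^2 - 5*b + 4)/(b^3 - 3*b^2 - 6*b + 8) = 1/(b + 2)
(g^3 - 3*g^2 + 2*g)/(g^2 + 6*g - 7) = g*(g - 2)/(g + 7)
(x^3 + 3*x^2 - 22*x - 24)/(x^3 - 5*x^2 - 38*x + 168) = (x + 1)/(x - 7)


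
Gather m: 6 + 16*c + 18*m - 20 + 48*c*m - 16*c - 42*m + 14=m*(48*c - 24)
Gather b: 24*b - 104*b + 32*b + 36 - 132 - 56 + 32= -48*b - 120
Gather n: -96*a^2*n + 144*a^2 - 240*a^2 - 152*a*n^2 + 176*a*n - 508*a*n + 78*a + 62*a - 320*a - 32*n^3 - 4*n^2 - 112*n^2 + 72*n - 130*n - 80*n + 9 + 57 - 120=-96*a^2 - 180*a - 32*n^3 + n^2*(-152*a - 116) + n*(-96*a^2 - 332*a - 138) - 54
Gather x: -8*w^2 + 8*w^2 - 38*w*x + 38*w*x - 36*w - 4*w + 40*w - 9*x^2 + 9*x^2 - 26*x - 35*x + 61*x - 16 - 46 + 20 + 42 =0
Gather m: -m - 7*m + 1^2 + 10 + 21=32 - 8*m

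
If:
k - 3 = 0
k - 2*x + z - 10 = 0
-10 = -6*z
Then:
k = 3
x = -8/3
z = 5/3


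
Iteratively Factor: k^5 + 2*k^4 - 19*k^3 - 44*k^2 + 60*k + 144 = (k - 2)*(k^4 + 4*k^3 - 11*k^2 - 66*k - 72) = (k - 2)*(k + 3)*(k^3 + k^2 - 14*k - 24) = (k - 2)*(k + 3)^2*(k^2 - 2*k - 8) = (k - 2)*(k + 2)*(k + 3)^2*(k - 4)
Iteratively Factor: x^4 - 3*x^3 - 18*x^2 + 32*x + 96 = (x + 2)*(x^3 - 5*x^2 - 8*x + 48) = (x - 4)*(x + 2)*(x^2 - x - 12) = (x - 4)^2*(x + 2)*(x + 3)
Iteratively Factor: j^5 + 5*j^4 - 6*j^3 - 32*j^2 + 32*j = (j + 4)*(j^4 + j^3 - 10*j^2 + 8*j) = (j + 4)^2*(j^3 - 3*j^2 + 2*j) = j*(j + 4)^2*(j^2 - 3*j + 2) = j*(j - 1)*(j + 4)^2*(j - 2)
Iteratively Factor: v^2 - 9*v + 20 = (v - 4)*(v - 5)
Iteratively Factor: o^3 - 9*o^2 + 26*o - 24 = (o - 3)*(o^2 - 6*o + 8) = (o - 4)*(o - 3)*(o - 2)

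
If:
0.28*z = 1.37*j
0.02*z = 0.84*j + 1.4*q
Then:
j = 0.204379562043796*z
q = -0.108342022940563*z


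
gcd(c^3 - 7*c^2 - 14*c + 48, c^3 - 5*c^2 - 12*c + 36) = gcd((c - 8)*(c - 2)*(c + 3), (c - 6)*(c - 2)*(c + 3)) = c^2 + c - 6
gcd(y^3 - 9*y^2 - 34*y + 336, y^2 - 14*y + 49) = y - 7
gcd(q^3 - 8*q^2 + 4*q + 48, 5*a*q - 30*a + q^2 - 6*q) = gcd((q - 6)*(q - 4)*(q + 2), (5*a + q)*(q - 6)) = q - 6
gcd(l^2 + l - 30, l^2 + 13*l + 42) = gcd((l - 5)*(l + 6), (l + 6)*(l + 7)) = l + 6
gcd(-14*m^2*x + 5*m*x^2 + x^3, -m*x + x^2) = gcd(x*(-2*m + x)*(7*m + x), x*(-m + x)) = x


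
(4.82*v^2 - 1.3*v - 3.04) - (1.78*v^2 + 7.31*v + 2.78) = 3.04*v^2 - 8.61*v - 5.82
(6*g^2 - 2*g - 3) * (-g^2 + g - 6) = -6*g^4 + 8*g^3 - 35*g^2 + 9*g + 18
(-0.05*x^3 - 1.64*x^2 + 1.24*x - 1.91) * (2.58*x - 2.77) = -0.129*x^4 - 4.0927*x^3 + 7.742*x^2 - 8.3626*x + 5.2907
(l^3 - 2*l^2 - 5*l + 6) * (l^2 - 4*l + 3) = l^5 - 6*l^4 + 6*l^3 + 20*l^2 - 39*l + 18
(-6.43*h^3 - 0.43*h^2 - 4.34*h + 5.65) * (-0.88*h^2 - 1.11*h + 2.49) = 5.6584*h^5 + 7.5157*h^4 - 11.7142*h^3 - 1.2253*h^2 - 17.0781*h + 14.0685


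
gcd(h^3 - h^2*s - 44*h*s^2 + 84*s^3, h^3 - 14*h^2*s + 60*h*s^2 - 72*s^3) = h^2 - 8*h*s + 12*s^2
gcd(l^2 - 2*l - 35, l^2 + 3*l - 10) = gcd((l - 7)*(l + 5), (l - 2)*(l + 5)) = l + 5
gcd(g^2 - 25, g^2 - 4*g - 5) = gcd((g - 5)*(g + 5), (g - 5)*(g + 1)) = g - 5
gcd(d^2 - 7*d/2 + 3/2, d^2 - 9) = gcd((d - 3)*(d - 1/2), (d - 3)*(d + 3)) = d - 3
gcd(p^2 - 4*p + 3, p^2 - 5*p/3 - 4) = p - 3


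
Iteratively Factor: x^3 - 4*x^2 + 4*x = (x - 2)*(x^2 - 2*x) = x*(x - 2)*(x - 2)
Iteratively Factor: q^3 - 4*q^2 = (q)*(q^2 - 4*q) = q*(q - 4)*(q)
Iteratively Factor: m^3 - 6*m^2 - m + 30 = (m - 3)*(m^2 - 3*m - 10) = (m - 5)*(m - 3)*(m + 2)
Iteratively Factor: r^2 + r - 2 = (r + 2)*(r - 1)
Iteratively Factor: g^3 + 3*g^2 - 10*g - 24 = (g + 4)*(g^2 - g - 6) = (g + 2)*(g + 4)*(g - 3)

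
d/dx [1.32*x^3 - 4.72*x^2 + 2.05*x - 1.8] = 3.96*x^2 - 9.44*x + 2.05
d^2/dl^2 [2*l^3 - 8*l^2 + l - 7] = 12*l - 16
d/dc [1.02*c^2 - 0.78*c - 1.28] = 2.04*c - 0.78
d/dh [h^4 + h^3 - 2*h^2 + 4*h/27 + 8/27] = 4*h^3 + 3*h^2 - 4*h + 4/27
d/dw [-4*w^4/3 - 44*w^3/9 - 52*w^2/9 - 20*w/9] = -16*w^3/3 - 44*w^2/3 - 104*w/9 - 20/9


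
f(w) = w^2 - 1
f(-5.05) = 24.50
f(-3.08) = 8.49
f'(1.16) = 2.32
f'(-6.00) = -12.00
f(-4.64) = 20.53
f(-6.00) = 35.00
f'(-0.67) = -1.34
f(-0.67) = -0.55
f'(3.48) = 6.96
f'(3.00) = 6.00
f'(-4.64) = -9.28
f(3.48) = 11.11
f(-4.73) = 21.37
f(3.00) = 8.00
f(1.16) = 0.35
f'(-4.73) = -9.46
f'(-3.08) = -6.16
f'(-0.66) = -1.32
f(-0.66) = -0.56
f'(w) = 2*w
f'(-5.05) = -10.10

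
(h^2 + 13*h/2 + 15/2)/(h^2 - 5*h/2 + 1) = (2*h^2 + 13*h + 15)/(2*h^2 - 5*h + 2)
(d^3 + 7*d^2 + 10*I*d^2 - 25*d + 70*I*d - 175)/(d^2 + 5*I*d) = d + 7 + 5*I + 35*I/d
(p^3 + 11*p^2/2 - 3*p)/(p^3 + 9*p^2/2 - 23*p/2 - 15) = p*(2*p - 1)/(2*p^2 - 3*p - 5)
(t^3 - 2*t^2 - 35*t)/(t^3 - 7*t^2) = (t + 5)/t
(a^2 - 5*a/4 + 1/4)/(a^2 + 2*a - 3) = (a - 1/4)/(a + 3)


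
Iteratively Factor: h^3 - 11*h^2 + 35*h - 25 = (h - 1)*(h^2 - 10*h + 25) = (h - 5)*(h - 1)*(h - 5)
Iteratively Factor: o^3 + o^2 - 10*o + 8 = (o + 4)*(o^2 - 3*o + 2) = (o - 2)*(o + 4)*(o - 1)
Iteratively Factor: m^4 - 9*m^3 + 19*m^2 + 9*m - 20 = (m - 1)*(m^3 - 8*m^2 + 11*m + 20) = (m - 5)*(m - 1)*(m^2 - 3*m - 4) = (m - 5)*(m - 1)*(m + 1)*(m - 4)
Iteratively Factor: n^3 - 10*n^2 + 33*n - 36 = (n - 3)*(n^2 - 7*n + 12) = (n - 4)*(n - 3)*(n - 3)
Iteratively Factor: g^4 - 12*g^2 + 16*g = (g)*(g^3 - 12*g + 16) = g*(g + 4)*(g^2 - 4*g + 4) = g*(g - 2)*(g + 4)*(g - 2)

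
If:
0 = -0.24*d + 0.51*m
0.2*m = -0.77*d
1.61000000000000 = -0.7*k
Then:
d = 0.00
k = -2.30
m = 0.00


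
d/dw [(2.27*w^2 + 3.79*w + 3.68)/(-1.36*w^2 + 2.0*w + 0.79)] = (9.6944*w^2 + 13.5962*w - 4.3659)/(1.8496*w^4 - 5.44*w^3 + 1.8512*w^2 + 3.16*w + 0.6241)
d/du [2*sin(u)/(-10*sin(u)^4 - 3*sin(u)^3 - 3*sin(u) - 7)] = 2*(30*sin(u)^4 + 6*sin(u)^3 - 7)*cos(u)/(10*sin(u)^4 + 3*sin(u)^3 + 3*sin(u) + 7)^2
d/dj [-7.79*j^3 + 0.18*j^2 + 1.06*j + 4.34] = -23.37*j^2 + 0.36*j + 1.06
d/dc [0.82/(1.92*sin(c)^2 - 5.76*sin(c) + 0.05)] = (4.7232 - 3.1488*sin(c))*cos(c)/(1.92*sin(c)^2 - 5.76*sin(c) + 0.05)^2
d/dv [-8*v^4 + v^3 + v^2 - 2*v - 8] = -32*v^3 + 3*v^2 + 2*v - 2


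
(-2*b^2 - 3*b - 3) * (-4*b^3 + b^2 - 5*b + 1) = 8*b^5 + 10*b^4 + 19*b^3 + 10*b^2 + 12*b - 3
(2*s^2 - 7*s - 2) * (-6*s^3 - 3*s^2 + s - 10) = -12*s^5 + 36*s^4 + 35*s^3 - 21*s^2 + 68*s + 20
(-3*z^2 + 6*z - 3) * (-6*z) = 18*z^3 - 36*z^2 + 18*z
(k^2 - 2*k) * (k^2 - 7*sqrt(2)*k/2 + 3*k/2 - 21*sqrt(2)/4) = k^4 - 7*sqrt(2)*k^3/2 - k^3/2 - 3*k^2 + 7*sqrt(2)*k^2/4 + 21*sqrt(2)*k/2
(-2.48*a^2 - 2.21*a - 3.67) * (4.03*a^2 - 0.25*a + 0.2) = -9.9944*a^4 - 8.2863*a^3 - 14.7336*a^2 + 0.4755*a - 0.734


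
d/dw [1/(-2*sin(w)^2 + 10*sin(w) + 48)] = (2*sin(w) - 5)*cos(w)/(2*(sin(w) - 8)^2*(sin(w) + 3)^2)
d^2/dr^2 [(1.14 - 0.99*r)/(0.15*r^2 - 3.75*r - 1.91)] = ((0.3*r - 3.75)*(0.6*r - 7.5)*(0.99*r - 1.14) + (0.891*r - 7.767)*(-0.15*r^2 + 3.75*r + 1.91))/(-0.15*r^2 + 3.75*r + 1.91)^3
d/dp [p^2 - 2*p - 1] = 2*p - 2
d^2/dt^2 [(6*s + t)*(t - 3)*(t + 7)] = 12*s + 6*t + 8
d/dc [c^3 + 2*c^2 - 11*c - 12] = 3*c^2 + 4*c - 11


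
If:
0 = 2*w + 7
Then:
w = -7/2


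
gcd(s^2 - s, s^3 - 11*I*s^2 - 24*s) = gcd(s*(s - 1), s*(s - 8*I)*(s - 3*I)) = s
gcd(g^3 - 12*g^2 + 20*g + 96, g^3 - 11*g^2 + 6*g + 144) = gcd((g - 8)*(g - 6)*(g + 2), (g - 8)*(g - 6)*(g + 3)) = g^2 - 14*g + 48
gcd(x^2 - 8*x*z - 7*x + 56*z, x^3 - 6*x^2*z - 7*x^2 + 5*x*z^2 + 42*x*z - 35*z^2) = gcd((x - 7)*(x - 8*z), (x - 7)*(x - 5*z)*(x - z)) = x - 7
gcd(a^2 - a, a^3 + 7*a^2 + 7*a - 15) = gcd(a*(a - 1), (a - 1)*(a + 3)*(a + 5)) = a - 1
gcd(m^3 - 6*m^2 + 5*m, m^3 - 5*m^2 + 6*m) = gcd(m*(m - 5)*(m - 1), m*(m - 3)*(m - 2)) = m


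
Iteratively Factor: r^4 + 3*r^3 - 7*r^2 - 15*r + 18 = (r + 3)*(r^3 - 7*r + 6) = (r + 3)^2*(r^2 - 3*r + 2) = (r - 1)*(r + 3)^2*(r - 2)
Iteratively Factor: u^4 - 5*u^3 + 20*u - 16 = (u - 2)*(u^3 - 3*u^2 - 6*u + 8) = (u - 2)*(u + 2)*(u^2 - 5*u + 4) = (u - 4)*(u - 2)*(u + 2)*(u - 1)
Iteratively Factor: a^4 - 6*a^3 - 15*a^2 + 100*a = (a - 5)*(a^3 - a^2 - 20*a) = (a - 5)^2*(a^2 + 4*a) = (a - 5)^2*(a + 4)*(a)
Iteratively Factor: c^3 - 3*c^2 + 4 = (c - 2)*(c^2 - c - 2) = (c - 2)*(c + 1)*(c - 2)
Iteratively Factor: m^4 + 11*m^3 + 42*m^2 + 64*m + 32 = (m + 4)*(m^3 + 7*m^2 + 14*m + 8) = (m + 2)*(m + 4)*(m^2 + 5*m + 4) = (m + 2)*(m + 4)^2*(m + 1)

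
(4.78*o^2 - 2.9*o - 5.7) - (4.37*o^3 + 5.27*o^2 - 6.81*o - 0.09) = -4.37*o^3 - 0.489999999999999*o^2 + 3.91*o - 5.61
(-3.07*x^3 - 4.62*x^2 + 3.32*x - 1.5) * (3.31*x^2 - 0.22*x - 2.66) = -10.1617*x^5 - 14.6168*x^4 + 20.1718*x^3 + 6.5938*x^2 - 8.5012*x + 3.99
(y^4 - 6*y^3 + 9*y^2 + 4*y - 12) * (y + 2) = y^5 - 4*y^4 - 3*y^3 + 22*y^2 - 4*y - 24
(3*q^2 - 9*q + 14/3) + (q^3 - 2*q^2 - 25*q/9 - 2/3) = q^3 + q^2 - 106*q/9 + 4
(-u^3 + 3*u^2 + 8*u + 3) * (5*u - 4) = -5*u^4 + 19*u^3 + 28*u^2 - 17*u - 12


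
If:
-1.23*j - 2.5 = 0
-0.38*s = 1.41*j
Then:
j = -2.03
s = 7.54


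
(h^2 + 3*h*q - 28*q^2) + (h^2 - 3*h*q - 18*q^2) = 2*h^2 - 46*q^2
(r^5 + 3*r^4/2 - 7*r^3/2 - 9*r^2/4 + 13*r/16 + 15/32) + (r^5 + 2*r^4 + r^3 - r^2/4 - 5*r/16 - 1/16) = 2*r^5 + 7*r^4/2 - 5*r^3/2 - 5*r^2/2 + r/2 + 13/32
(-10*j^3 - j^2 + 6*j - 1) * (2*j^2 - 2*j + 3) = -20*j^5 + 18*j^4 - 16*j^3 - 17*j^2 + 20*j - 3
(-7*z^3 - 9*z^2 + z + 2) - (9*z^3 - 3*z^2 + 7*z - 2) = -16*z^3 - 6*z^2 - 6*z + 4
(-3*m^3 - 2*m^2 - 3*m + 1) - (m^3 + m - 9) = -4*m^3 - 2*m^2 - 4*m + 10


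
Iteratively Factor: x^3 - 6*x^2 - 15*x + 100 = (x - 5)*(x^2 - x - 20) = (x - 5)*(x + 4)*(x - 5)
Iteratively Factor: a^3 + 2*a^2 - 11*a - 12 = (a + 4)*(a^2 - 2*a - 3) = (a - 3)*(a + 4)*(a + 1)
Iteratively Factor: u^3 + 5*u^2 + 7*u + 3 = (u + 3)*(u^2 + 2*u + 1) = (u + 1)*(u + 3)*(u + 1)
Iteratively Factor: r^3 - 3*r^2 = (r - 3)*(r^2) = r*(r - 3)*(r)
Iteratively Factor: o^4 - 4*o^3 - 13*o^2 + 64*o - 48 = (o + 4)*(o^3 - 8*o^2 + 19*o - 12) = (o - 3)*(o + 4)*(o^2 - 5*o + 4) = (o - 4)*(o - 3)*(o + 4)*(o - 1)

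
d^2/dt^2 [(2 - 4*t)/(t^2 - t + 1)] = 4*(2*t - 1)*(3*t^2 - 3*t - (2*t - 1)^2 + 3)/(t^2 - t + 1)^3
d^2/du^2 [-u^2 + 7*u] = -2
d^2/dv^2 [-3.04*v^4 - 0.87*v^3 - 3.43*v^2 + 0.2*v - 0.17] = -36.48*v^2 - 5.22*v - 6.86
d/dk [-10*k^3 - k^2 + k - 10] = -30*k^2 - 2*k + 1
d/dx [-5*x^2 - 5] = -10*x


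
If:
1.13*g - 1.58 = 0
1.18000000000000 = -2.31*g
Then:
No Solution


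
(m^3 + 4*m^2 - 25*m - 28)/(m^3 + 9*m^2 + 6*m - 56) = (m^2 - 3*m - 4)/(m^2 + 2*m - 8)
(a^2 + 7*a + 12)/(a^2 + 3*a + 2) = (a^2 + 7*a + 12)/(a^2 + 3*a + 2)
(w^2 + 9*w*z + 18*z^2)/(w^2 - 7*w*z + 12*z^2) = (w^2 + 9*w*z + 18*z^2)/(w^2 - 7*w*z + 12*z^2)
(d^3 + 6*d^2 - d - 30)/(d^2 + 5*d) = d + 1 - 6/d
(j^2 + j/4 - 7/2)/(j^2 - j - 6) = (j - 7/4)/(j - 3)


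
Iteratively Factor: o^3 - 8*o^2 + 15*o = (o)*(o^2 - 8*o + 15) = o*(o - 3)*(o - 5)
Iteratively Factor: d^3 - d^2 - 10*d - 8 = (d + 1)*(d^2 - 2*d - 8) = (d + 1)*(d + 2)*(d - 4)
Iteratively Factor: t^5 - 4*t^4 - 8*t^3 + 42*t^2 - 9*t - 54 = (t + 1)*(t^4 - 5*t^3 - 3*t^2 + 45*t - 54) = (t + 1)*(t + 3)*(t^3 - 8*t^2 + 21*t - 18) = (t - 3)*(t + 1)*(t + 3)*(t^2 - 5*t + 6) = (t - 3)^2*(t + 1)*(t + 3)*(t - 2)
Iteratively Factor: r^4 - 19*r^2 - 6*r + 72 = (r - 4)*(r^3 + 4*r^2 - 3*r - 18) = (r - 4)*(r + 3)*(r^2 + r - 6) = (r - 4)*(r + 3)^2*(r - 2)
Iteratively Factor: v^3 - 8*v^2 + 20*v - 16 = (v - 2)*(v^2 - 6*v + 8) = (v - 4)*(v - 2)*(v - 2)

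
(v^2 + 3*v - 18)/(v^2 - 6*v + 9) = (v + 6)/(v - 3)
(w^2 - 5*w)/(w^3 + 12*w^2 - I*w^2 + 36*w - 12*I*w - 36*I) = w*(w - 5)/(w^3 + w^2*(12 - I) + 12*w*(3 - I) - 36*I)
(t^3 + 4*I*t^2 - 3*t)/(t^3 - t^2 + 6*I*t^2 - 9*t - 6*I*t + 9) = t*(t + I)/(t^2 + t*(-1 + 3*I) - 3*I)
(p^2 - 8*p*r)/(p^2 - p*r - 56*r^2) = p/(p + 7*r)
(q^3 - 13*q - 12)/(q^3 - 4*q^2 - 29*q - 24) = (q - 4)/(q - 8)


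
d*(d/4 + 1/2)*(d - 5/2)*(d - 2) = d^4/4 - 5*d^3/8 - d^2 + 5*d/2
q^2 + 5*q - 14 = (q - 2)*(q + 7)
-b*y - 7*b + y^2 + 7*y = (-b + y)*(y + 7)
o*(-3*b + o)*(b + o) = -3*b^2*o - 2*b*o^2 + o^3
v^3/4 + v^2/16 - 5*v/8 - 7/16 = (v/4 + 1/4)*(v - 7/4)*(v + 1)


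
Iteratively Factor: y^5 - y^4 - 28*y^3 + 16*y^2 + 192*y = (y - 4)*(y^4 + 3*y^3 - 16*y^2 - 48*y) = (y - 4)*(y + 3)*(y^3 - 16*y) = (y - 4)*(y + 3)*(y + 4)*(y^2 - 4*y) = (y - 4)^2*(y + 3)*(y + 4)*(y)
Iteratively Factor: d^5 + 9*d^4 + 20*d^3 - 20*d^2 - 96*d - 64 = (d + 4)*(d^4 + 5*d^3 - 20*d - 16) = (d + 1)*(d + 4)*(d^3 + 4*d^2 - 4*d - 16) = (d + 1)*(d + 2)*(d + 4)*(d^2 + 2*d - 8) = (d - 2)*(d + 1)*(d + 2)*(d + 4)*(d + 4)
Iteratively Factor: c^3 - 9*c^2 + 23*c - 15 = (c - 5)*(c^2 - 4*c + 3) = (c - 5)*(c - 3)*(c - 1)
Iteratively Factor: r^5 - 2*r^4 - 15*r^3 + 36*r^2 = (r)*(r^4 - 2*r^3 - 15*r^2 + 36*r) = r*(r + 4)*(r^3 - 6*r^2 + 9*r) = r*(r - 3)*(r + 4)*(r^2 - 3*r) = r*(r - 3)^2*(r + 4)*(r)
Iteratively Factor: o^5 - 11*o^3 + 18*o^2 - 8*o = (o - 1)*(o^4 + o^3 - 10*o^2 + 8*o) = (o - 1)^2*(o^3 + 2*o^2 - 8*o) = (o - 1)^2*(o + 4)*(o^2 - 2*o) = o*(o - 1)^2*(o + 4)*(o - 2)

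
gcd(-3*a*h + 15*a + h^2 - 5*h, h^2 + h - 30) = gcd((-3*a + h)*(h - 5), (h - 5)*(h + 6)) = h - 5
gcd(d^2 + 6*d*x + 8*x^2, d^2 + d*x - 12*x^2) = d + 4*x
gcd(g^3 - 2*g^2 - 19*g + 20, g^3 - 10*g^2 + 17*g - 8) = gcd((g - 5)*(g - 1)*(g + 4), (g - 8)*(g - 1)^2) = g - 1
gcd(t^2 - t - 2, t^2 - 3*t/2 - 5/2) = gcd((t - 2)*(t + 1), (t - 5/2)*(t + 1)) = t + 1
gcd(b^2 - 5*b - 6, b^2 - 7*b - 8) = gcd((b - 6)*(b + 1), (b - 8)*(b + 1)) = b + 1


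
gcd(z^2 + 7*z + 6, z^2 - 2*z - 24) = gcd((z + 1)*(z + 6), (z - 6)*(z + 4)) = 1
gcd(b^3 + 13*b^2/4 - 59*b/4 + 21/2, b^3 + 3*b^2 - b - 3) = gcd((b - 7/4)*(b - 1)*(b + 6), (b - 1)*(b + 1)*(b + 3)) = b - 1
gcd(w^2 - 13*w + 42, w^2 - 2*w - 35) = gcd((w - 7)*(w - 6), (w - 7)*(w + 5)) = w - 7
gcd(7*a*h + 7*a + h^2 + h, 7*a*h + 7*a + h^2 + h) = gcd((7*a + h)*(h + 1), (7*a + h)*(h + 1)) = 7*a*h + 7*a + h^2 + h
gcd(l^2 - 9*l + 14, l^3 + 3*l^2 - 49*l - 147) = l - 7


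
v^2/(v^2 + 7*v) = v/(v + 7)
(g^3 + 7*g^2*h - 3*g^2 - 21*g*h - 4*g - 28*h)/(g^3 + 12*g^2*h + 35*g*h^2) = (g^2 - 3*g - 4)/(g*(g + 5*h))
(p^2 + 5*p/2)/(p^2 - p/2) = (2*p + 5)/(2*p - 1)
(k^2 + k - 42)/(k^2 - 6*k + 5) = (k^2 + k - 42)/(k^2 - 6*k + 5)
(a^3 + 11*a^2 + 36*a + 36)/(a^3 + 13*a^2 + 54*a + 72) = (a + 2)/(a + 4)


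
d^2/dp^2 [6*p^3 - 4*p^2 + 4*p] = 36*p - 8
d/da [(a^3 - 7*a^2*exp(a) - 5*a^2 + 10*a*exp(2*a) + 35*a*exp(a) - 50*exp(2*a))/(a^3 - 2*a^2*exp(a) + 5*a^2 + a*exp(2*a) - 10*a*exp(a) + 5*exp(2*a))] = (-5*a^4*exp(a) + 13*a^3*exp(2*a) + 5*a^3*exp(a) + 10*a^3 - 13*a^2*exp(2*a) + 45*a^2*exp(a) - 155*a*exp(2*a) - 125*a*exp(a) - 100*exp(3*a) + 325*exp(2*a))/(a^5 - 3*a^4*exp(a) + 10*a^4 + 3*a^3*exp(2*a) - 30*a^3*exp(a) + 25*a^3 - a^2*exp(3*a) + 30*a^2*exp(2*a) - 75*a^2*exp(a) - 10*a*exp(3*a) + 75*a*exp(2*a) - 25*exp(3*a))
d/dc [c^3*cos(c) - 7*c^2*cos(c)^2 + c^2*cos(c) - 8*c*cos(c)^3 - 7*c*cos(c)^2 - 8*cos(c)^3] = -c^3*sin(c) - c^2*sin(c) + 7*c^2*sin(2*c) + 3*c^2*cos(c) + 24*c*sin(c)*cos(c)^2 + 7*c*sin(2*c) - 14*c*cos(c)^2 + 2*c*cos(c) + 24*sin(c)*cos(c)^2 - 8*cos(c)^3 - 7*cos(c)^2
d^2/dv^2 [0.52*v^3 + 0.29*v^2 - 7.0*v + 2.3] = 3.12*v + 0.58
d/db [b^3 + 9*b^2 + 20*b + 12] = 3*b^2 + 18*b + 20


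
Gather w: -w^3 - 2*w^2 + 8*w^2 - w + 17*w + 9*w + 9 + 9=-w^3 + 6*w^2 + 25*w + 18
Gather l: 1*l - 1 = l - 1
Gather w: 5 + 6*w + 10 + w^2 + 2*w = w^2 + 8*w + 15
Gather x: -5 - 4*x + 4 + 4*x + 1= 0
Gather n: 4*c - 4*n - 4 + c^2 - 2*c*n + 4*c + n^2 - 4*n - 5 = c^2 + 8*c + n^2 + n*(-2*c - 8) - 9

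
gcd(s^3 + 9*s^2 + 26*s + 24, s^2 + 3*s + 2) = s + 2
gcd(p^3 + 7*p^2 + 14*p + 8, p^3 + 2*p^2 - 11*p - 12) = p^2 + 5*p + 4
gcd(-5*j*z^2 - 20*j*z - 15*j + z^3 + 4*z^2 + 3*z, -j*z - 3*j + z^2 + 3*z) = z + 3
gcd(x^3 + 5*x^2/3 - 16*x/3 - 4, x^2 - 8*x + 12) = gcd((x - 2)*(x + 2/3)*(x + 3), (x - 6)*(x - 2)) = x - 2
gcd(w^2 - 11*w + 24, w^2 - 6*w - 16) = w - 8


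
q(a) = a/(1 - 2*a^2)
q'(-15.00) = 0.00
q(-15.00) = 0.03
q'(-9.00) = 0.01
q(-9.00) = 0.06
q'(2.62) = 0.09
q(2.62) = -0.21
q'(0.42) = 3.23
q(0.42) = 0.65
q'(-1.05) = 2.21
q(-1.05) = 0.87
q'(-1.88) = 0.22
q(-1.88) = 0.31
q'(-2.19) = 0.14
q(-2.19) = 0.25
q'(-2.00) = 0.18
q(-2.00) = 0.29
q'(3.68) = 0.04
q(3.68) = -0.14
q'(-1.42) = 0.55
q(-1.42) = 0.47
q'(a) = 4*a^2/(1 - 2*a^2)^2 + 1/(1 - 2*a^2) = (2*a^2 + 1)/(2*a^2 - 1)^2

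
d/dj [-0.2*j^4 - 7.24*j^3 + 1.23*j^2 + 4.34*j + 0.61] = -0.8*j^3 - 21.72*j^2 + 2.46*j + 4.34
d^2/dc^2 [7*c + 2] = 0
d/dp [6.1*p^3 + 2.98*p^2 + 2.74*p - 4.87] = 18.3*p^2 + 5.96*p + 2.74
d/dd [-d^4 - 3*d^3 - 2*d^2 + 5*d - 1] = -4*d^3 - 9*d^2 - 4*d + 5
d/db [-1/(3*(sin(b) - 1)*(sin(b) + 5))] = 2*(sin(b) + 2)*cos(b)/(3*(sin(b) - 1)^2*(sin(b) + 5)^2)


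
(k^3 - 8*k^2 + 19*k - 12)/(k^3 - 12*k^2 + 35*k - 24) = (k - 4)/(k - 8)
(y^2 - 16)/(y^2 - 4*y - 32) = (y - 4)/(y - 8)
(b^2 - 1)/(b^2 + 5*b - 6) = (b + 1)/(b + 6)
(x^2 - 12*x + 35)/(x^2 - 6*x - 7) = (x - 5)/(x + 1)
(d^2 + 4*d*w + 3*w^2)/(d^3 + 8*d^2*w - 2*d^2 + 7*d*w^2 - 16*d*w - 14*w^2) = (d + 3*w)/(d^2 + 7*d*w - 2*d - 14*w)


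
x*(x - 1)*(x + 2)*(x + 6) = x^4 + 7*x^3 + 4*x^2 - 12*x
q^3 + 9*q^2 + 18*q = q*(q + 3)*(q + 6)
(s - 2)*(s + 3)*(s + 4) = s^3 + 5*s^2 - 2*s - 24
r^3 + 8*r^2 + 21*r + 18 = (r + 2)*(r + 3)^2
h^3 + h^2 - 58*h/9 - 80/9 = (h - 8/3)*(h + 5/3)*(h + 2)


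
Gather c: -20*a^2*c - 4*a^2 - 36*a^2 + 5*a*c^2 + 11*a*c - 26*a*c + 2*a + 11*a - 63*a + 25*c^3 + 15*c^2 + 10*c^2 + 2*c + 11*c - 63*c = -40*a^2 - 50*a + 25*c^3 + c^2*(5*a + 25) + c*(-20*a^2 - 15*a - 50)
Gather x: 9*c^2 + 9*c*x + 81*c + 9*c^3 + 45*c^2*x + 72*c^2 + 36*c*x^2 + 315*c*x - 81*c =9*c^3 + 81*c^2 + 36*c*x^2 + x*(45*c^2 + 324*c)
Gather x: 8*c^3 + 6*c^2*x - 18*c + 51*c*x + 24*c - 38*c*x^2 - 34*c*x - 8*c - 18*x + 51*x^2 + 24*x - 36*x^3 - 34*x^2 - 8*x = 8*c^3 - 2*c - 36*x^3 + x^2*(17 - 38*c) + x*(6*c^2 + 17*c - 2)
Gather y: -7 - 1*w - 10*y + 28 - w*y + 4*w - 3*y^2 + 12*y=3*w - 3*y^2 + y*(2 - w) + 21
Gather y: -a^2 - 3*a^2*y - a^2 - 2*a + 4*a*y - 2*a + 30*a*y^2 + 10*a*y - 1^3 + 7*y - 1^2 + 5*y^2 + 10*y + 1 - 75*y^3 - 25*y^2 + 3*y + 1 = -2*a^2 - 4*a - 75*y^3 + y^2*(30*a - 20) + y*(-3*a^2 + 14*a + 20)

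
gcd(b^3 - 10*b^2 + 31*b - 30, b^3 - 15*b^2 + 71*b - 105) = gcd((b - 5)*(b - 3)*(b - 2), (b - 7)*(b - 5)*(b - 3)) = b^2 - 8*b + 15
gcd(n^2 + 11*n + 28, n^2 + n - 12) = n + 4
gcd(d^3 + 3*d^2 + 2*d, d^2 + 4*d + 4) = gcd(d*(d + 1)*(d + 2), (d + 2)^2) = d + 2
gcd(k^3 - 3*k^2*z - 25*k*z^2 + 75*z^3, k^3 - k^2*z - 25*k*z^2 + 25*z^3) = -k^2 + 25*z^2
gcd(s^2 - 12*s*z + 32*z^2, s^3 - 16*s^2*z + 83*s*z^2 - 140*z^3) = -s + 4*z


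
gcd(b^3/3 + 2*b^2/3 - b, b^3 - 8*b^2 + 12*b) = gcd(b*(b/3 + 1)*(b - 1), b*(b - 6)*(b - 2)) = b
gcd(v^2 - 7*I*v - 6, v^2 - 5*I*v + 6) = v - 6*I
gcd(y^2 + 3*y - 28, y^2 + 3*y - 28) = y^2 + 3*y - 28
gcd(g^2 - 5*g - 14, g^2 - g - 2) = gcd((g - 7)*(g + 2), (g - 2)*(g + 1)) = 1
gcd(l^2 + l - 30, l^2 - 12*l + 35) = l - 5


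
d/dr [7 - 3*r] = -3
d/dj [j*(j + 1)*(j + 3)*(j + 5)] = 4*j^3 + 27*j^2 + 46*j + 15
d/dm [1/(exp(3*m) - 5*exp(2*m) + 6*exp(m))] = (-3*exp(2*m) + 10*exp(m) - 6)*exp(-m)/(exp(2*m) - 5*exp(m) + 6)^2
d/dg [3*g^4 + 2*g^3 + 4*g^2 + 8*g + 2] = 12*g^3 + 6*g^2 + 8*g + 8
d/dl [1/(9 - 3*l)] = 1/(3*(l - 3)^2)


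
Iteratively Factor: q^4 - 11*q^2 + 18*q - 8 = (q - 1)*(q^3 + q^2 - 10*q + 8) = (q - 2)*(q - 1)*(q^2 + 3*q - 4) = (q - 2)*(q - 1)^2*(q + 4)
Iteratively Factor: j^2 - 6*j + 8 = (j - 2)*(j - 4)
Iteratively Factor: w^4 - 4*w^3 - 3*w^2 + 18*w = (w)*(w^3 - 4*w^2 - 3*w + 18) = w*(w - 3)*(w^2 - w - 6) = w*(w - 3)^2*(w + 2)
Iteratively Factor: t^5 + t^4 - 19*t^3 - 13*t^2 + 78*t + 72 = (t + 2)*(t^4 - t^3 - 17*t^2 + 21*t + 36) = (t + 2)*(t + 4)*(t^3 - 5*t^2 + 3*t + 9) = (t + 1)*(t + 2)*(t + 4)*(t^2 - 6*t + 9) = (t - 3)*(t + 1)*(t + 2)*(t + 4)*(t - 3)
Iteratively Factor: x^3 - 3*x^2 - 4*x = (x + 1)*(x^2 - 4*x) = x*(x + 1)*(x - 4)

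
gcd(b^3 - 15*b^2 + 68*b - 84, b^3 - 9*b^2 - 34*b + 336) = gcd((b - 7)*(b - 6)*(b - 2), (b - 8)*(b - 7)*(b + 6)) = b - 7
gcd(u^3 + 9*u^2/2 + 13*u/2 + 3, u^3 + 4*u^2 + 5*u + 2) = u^2 + 3*u + 2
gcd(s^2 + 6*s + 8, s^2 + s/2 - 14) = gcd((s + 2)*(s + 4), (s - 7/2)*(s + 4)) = s + 4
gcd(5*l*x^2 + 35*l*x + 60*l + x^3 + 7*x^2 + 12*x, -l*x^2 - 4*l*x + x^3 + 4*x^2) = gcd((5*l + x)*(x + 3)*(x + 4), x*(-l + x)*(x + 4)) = x + 4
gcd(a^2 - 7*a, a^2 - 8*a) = a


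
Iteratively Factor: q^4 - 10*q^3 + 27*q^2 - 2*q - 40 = (q + 1)*(q^3 - 11*q^2 + 38*q - 40) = (q - 5)*(q + 1)*(q^2 - 6*q + 8) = (q - 5)*(q - 4)*(q + 1)*(q - 2)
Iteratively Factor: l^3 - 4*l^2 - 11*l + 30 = (l - 5)*(l^2 + l - 6) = (l - 5)*(l - 2)*(l + 3)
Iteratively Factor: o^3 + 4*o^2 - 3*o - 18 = (o - 2)*(o^2 + 6*o + 9) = (o - 2)*(o + 3)*(o + 3)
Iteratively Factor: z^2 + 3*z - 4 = (z - 1)*(z + 4)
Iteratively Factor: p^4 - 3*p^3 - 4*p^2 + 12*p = (p)*(p^3 - 3*p^2 - 4*p + 12) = p*(p + 2)*(p^2 - 5*p + 6) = p*(p - 3)*(p + 2)*(p - 2)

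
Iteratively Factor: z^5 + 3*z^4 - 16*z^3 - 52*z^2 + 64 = (z + 4)*(z^4 - z^3 - 12*z^2 - 4*z + 16) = (z + 2)*(z + 4)*(z^3 - 3*z^2 - 6*z + 8) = (z - 4)*(z + 2)*(z + 4)*(z^2 + z - 2) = (z - 4)*(z - 1)*(z + 2)*(z + 4)*(z + 2)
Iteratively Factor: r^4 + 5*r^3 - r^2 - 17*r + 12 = (r + 3)*(r^3 + 2*r^2 - 7*r + 4) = (r - 1)*(r + 3)*(r^2 + 3*r - 4) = (r - 1)*(r + 3)*(r + 4)*(r - 1)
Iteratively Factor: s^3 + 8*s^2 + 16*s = (s + 4)*(s^2 + 4*s) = (s + 4)^2*(s)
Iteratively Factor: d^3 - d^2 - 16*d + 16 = (d + 4)*(d^2 - 5*d + 4) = (d - 4)*(d + 4)*(d - 1)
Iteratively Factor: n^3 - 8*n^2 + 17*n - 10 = (n - 2)*(n^2 - 6*n + 5) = (n - 2)*(n - 1)*(n - 5)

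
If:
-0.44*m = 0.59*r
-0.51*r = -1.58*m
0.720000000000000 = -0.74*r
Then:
No Solution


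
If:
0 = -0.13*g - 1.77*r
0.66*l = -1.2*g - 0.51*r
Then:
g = -13.6153846153846*r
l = 23.9825174825175*r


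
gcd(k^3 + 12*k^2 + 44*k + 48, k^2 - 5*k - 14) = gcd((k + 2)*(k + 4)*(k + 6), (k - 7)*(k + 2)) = k + 2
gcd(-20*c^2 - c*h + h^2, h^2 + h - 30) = 1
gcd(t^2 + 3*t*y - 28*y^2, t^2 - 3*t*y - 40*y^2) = 1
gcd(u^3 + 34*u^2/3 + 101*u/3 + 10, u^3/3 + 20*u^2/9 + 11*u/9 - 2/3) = u + 6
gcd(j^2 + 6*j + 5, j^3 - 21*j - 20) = j + 1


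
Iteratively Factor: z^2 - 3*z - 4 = (z + 1)*(z - 4)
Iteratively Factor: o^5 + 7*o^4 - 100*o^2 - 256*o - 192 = (o + 4)*(o^4 + 3*o^3 - 12*o^2 - 52*o - 48) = (o - 4)*(o + 4)*(o^3 + 7*o^2 + 16*o + 12) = (o - 4)*(o + 2)*(o + 4)*(o^2 + 5*o + 6) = (o - 4)*(o + 2)*(o + 3)*(o + 4)*(o + 2)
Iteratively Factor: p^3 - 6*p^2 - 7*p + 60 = (p - 5)*(p^2 - p - 12) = (p - 5)*(p + 3)*(p - 4)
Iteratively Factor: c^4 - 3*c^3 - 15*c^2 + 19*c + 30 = (c + 1)*(c^3 - 4*c^2 - 11*c + 30) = (c - 2)*(c + 1)*(c^2 - 2*c - 15) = (c - 2)*(c + 1)*(c + 3)*(c - 5)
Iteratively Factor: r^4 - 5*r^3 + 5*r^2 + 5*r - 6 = (r - 2)*(r^3 - 3*r^2 - r + 3) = (r - 2)*(r - 1)*(r^2 - 2*r - 3) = (r - 2)*(r - 1)*(r + 1)*(r - 3)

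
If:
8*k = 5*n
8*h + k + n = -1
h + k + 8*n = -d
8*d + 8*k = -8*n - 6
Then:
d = -1669/1740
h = -263/1740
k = 7/87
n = 56/435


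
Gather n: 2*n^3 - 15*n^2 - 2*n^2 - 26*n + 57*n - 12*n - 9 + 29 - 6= 2*n^3 - 17*n^2 + 19*n + 14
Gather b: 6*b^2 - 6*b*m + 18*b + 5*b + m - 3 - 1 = 6*b^2 + b*(23 - 6*m) + m - 4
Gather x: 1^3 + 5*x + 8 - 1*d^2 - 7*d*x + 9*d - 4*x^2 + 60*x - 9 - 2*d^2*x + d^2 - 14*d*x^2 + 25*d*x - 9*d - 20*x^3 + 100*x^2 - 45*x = -20*x^3 + x^2*(96 - 14*d) + x*(-2*d^2 + 18*d + 20)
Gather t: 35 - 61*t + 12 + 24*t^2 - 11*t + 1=24*t^2 - 72*t + 48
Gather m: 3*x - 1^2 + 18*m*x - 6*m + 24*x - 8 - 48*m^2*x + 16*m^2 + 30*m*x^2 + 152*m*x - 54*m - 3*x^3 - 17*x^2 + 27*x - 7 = m^2*(16 - 48*x) + m*(30*x^2 + 170*x - 60) - 3*x^3 - 17*x^2 + 54*x - 16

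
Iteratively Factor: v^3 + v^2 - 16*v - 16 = (v + 4)*(v^2 - 3*v - 4) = (v + 1)*(v + 4)*(v - 4)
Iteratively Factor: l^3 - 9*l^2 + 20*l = (l - 5)*(l^2 - 4*l) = (l - 5)*(l - 4)*(l)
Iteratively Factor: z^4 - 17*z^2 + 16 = (z - 1)*(z^3 + z^2 - 16*z - 16) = (z - 1)*(z + 4)*(z^2 - 3*z - 4) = (z - 4)*(z - 1)*(z + 4)*(z + 1)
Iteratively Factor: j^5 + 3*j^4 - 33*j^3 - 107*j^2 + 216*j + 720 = (j + 3)*(j^4 - 33*j^2 - 8*j + 240) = (j - 3)*(j + 3)*(j^3 + 3*j^2 - 24*j - 80) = (j - 3)*(j + 3)*(j + 4)*(j^2 - j - 20) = (j - 5)*(j - 3)*(j + 3)*(j + 4)*(j + 4)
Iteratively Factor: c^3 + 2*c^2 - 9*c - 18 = (c + 3)*(c^2 - c - 6) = (c - 3)*(c + 3)*(c + 2)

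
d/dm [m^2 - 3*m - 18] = 2*m - 3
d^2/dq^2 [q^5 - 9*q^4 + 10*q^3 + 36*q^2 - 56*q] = 20*q^3 - 108*q^2 + 60*q + 72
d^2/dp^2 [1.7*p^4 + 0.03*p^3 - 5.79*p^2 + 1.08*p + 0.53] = 20.4*p^2 + 0.18*p - 11.58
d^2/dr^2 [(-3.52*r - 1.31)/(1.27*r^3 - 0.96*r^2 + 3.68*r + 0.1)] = (-34.064448*r^5 + 0.394716000000003*r^4 + 51.968512*r^3 - 38.613792*r^2 + 26.738508*r - 33.141888)/(2.048383*r^9 - 4.645152*r^8 + 21.317712*r^7 - 27.320802*r^6 + 61.039488*r^5 - 35.921472*r^4 + 47.754452*r^3 + 4.03392*r^2 + 0.1104*r + 0.001)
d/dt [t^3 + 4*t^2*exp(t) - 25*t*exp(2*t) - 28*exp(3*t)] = 4*t^2*exp(t) + 3*t^2 - 50*t*exp(2*t) + 8*t*exp(t) - 84*exp(3*t) - 25*exp(2*t)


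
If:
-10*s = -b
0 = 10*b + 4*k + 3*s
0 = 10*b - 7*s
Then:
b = 0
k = 0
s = 0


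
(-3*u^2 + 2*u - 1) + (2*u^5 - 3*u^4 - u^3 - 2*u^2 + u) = 2*u^5 - 3*u^4 - u^3 - 5*u^2 + 3*u - 1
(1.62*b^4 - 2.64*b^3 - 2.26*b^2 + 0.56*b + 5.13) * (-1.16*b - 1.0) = -1.8792*b^5 + 1.4424*b^4 + 5.2616*b^3 + 1.6104*b^2 - 6.5108*b - 5.13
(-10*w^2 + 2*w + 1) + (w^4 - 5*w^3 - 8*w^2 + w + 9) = w^4 - 5*w^3 - 18*w^2 + 3*w + 10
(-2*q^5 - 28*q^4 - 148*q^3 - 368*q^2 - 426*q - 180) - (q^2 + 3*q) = -2*q^5 - 28*q^4 - 148*q^3 - 369*q^2 - 429*q - 180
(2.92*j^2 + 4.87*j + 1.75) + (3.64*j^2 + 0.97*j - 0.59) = 6.56*j^2 + 5.84*j + 1.16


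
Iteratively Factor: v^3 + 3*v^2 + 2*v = (v)*(v^2 + 3*v + 2) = v*(v + 1)*(v + 2)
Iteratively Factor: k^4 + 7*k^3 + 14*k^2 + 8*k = (k + 1)*(k^3 + 6*k^2 + 8*k) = (k + 1)*(k + 4)*(k^2 + 2*k) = k*(k + 1)*(k + 4)*(k + 2)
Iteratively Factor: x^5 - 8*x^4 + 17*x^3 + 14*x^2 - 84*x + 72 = (x + 2)*(x^4 - 10*x^3 + 37*x^2 - 60*x + 36) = (x - 2)*(x + 2)*(x^3 - 8*x^2 + 21*x - 18) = (x - 2)^2*(x + 2)*(x^2 - 6*x + 9) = (x - 3)*(x - 2)^2*(x + 2)*(x - 3)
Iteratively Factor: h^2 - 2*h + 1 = (h - 1)*(h - 1)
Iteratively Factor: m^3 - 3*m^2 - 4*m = (m - 4)*(m^2 + m) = m*(m - 4)*(m + 1)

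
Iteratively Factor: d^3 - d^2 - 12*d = (d - 4)*(d^2 + 3*d) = d*(d - 4)*(d + 3)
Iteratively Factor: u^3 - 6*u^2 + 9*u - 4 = (u - 1)*(u^2 - 5*u + 4) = (u - 1)^2*(u - 4)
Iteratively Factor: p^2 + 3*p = (p)*(p + 3)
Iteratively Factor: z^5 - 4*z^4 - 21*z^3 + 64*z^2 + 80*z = (z - 4)*(z^4 - 21*z^2 - 20*z) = z*(z - 4)*(z^3 - 21*z - 20) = z*(z - 5)*(z - 4)*(z^2 + 5*z + 4) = z*(z - 5)*(z - 4)*(z + 1)*(z + 4)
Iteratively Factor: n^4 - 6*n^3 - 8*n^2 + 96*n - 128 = (n - 2)*(n^3 - 4*n^2 - 16*n + 64) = (n - 2)*(n + 4)*(n^2 - 8*n + 16) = (n - 4)*(n - 2)*(n + 4)*(n - 4)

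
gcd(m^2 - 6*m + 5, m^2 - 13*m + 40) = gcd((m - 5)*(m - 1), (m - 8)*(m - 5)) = m - 5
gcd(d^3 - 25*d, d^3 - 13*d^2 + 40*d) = d^2 - 5*d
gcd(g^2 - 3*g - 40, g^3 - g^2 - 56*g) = g - 8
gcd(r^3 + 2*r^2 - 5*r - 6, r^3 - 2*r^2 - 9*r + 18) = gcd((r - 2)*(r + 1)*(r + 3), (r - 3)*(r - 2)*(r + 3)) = r^2 + r - 6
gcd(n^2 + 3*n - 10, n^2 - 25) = n + 5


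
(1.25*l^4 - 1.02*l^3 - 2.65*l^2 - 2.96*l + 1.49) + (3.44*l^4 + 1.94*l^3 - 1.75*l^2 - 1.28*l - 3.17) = 4.69*l^4 + 0.92*l^3 - 4.4*l^2 - 4.24*l - 1.68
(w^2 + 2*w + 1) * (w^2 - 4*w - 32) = w^4 - 2*w^3 - 39*w^2 - 68*w - 32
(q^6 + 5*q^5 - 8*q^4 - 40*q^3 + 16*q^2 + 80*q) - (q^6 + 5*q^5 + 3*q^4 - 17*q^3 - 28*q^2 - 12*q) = -11*q^4 - 23*q^3 + 44*q^2 + 92*q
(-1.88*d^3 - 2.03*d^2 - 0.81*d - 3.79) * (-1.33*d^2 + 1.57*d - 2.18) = 2.5004*d^5 - 0.2517*d^4 + 1.9886*d^3 + 8.1944*d^2 - 4.1845*d + 8.2622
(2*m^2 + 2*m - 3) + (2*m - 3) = 2*m^2 + 4*m - 6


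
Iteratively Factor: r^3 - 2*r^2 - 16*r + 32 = (r + 4)*(r^2 - 6*r + 8) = (r - 4)*(r + 4)*(r - 2)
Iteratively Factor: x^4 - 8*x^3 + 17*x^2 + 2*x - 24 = (x + 1)*(x^3 - 9*x^2 + 26*x - 24) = (x - 4)*(x + 1)*(x^2 - 5*x + 6) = (x - 4)*(x - 2)*(x + 1)*(x - 3)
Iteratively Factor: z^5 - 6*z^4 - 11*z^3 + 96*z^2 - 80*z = (z + 4)*(z^4 - 10*z^3 + 29*z^2 - 20*z) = (z - 4)*(z + 4)*(z^3 - 6*z^2 + 5*z) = (z - 4)*(z - 1)*(z + 4)*(z^2 - 5*z) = z*(z - 4)*(z - 1)*(z + 4)*(z - 5)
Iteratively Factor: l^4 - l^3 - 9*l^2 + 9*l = (l - 3)*(l^3 + 2*l^2 - 3*l) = (l - 3)*(l + 3)*(l^2 - l) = (l - 3)*(l - 1)*(l + 3)*(l)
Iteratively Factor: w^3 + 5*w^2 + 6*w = (w + 2)*(w^2 + 3*w) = w*(w + 2)*(w + 3)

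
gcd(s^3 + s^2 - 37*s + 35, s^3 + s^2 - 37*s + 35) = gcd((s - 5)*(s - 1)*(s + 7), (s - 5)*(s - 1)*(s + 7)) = s^3 + s^2 - 37*s + 35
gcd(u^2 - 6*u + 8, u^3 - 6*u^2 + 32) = u - 4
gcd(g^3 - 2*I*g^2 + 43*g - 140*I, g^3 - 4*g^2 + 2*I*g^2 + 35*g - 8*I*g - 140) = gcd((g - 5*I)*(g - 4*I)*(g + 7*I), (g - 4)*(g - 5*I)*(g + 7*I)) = g^2 + 2*I*g + 35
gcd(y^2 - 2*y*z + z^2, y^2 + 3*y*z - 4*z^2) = y - z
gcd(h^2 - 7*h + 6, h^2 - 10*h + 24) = h - 6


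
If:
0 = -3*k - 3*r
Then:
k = -r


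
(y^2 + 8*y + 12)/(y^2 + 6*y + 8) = (y + 6)/(y + 4)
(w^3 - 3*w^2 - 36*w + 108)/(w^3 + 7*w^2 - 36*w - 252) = (w - 3)/(w + 7)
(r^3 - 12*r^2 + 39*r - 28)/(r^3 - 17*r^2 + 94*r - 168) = (r - 1)/(r - 6)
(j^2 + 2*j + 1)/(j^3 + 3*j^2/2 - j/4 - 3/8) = 8*(j^2 + 2*j + 1)/(8*j^3 + 12*j^2 - 2*j - 3)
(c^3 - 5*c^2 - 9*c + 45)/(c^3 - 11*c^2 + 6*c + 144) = (c^2 - 8*c + 15)/(c^2 - 14*c + 48)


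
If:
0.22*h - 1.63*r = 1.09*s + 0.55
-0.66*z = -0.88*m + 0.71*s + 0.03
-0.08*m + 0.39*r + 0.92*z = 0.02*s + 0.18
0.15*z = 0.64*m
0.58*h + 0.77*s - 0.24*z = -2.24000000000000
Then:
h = -3.26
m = 0.10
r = -0.56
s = -0.32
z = 0.44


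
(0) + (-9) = -9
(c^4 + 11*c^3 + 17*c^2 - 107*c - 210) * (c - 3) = c^5 + 8*c^4 - 16*c^3 - 158*c^2 + 111*c + 630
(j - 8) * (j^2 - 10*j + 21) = j^3 - 18*j^2 + 101*j - 168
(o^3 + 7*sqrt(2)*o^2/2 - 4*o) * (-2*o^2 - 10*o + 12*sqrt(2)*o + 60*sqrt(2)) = -2*o^5 - 10*o^4 + 5*sqrt(2)*o^4 + 25*sqrt(2)*o^3 + 92*o^3 - 48*sqrt(2)*o^2 + 460*o^2 - 240*sqrt(2)*o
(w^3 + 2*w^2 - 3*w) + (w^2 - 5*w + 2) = w^3 + 3*w^2 - 8*w + 2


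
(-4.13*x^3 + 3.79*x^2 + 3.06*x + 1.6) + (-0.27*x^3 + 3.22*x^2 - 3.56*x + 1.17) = -4.4*x^3 + 7.01*x^2 - 0.5*x + 2.77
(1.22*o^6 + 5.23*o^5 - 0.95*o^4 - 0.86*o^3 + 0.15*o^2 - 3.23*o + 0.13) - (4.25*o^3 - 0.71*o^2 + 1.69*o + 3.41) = 1.22*o^6 + 5.23*o^5 - 0.95*o^4 - 5.11*o^3 + 0.86*o^2 - 4.92*o - 3.28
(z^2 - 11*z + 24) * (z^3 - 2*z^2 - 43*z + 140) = z^5 - 13*z^4 + 3*z^3 + 565*z^2 - 2572*z + 3360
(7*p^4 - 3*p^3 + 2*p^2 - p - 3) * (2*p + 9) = 14*p^5 + 57*p^4 - 23*p^3 + 16*p^2 - 15*p - 27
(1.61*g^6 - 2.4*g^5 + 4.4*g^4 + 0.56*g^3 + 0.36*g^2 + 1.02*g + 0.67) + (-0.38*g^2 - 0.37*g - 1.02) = 1.61*g^6 - 2.4*g^5 + 4.4*g^4 + 0.56*g^3 - 0.02*g^2 + 0.65*g - 0.35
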